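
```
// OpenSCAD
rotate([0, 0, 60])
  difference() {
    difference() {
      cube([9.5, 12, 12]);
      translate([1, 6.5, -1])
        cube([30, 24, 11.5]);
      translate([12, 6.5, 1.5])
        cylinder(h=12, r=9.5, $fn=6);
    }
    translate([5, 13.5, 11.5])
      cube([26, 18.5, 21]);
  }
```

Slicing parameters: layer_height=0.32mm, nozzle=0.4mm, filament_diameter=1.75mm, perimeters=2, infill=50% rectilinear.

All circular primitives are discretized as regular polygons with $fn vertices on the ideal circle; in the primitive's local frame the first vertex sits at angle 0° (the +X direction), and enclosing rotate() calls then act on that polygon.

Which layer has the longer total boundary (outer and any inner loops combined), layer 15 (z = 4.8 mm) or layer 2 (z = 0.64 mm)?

layer 2 (z = 0.64 mm)

Layer 15 (z = 4.8): the cube (footprint 9.5×12) is included at this height (perimeter 43.00 mm); the cube at (1, 6.5) is present — its section is the full 30×24 rectangle (perimeter 108.00 mm); the r=9.5 cylinder at (12, 6.5) contributes a regular 6-gon of circumradius 9.5 (perimeter = 2·6·9.500·sin(180°/6) = 57.00 mm); Subtracting the remaining from the first: starting from the 9.5×12 cube, the 30×24 cube at (1, 6.5) partially overlaps it — only the 46.75 mm² overlap (of its 720.00 mm²) is removed, clipping the outline; the r=9.5 cylinder at (12, 6.5) partially overlaps it — only the 33.30 mm² overlap (of its 234.48 mm²) is removed, clipping the outline — boundary = 33.76 mm; the cube at (5, 13.5) is not intersected at this z (z outside [11.5, 32.5]); After the difference (first − rest): none of the subtracted shapes is present at this height, so that combined region is unchanged — boundary = 33.76 mm; (rotated 60° about Z; rotation is an isometry so areas/perimeters/island counts are preserved). So its perimeter = 33.76 mm. Layer 2 (z = 0.64): the 9.5×12 cube contributes its full rectangle (perimeter 43.00 mm); the 30×24 cube at (1, 6.5) contributes its full rectangle (perimeter 108.00 mm); the cylinder at (12, 6.5) is not intersected at this z (z outside [1.5, 13.5]); Subtracting the remaining from the first: starting from the 9.5×12 cube, the 30×24 cube at (1, 6.5) partially overlaps it — only the 46.75 mm² overlap (of its 720.00 mm²) is removed, clipping the outline — boundary = 43.00 mm; the cube at (5, 13.5) is absent (z outside [11.5, 32.5]); Subtracting the remaining from the first: none of the subtracted shapes is present at this height, so the result so far is unchanged — boundary = 43.00 mm; (whole slice rotated 60° about Z — lengths, areas and connectivity unchanged). So its perimeter = 43.00 mm. Layer 2 is larger (43.00 vs 33.76 mm).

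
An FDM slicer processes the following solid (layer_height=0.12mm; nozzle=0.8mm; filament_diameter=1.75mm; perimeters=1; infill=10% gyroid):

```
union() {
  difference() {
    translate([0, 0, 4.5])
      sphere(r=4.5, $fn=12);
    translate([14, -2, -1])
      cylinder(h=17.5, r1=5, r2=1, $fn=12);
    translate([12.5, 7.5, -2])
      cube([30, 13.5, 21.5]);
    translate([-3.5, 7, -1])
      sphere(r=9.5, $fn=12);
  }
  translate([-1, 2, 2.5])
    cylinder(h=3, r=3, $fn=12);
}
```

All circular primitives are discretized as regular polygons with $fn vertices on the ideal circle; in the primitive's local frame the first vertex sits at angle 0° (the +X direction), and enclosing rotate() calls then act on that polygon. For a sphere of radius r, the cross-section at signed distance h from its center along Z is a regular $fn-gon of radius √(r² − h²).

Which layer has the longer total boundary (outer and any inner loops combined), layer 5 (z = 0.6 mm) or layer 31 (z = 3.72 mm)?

layer 31 (z = 3.72 mm)

Layer 5 (z = 0.6): the r=4.5 sphere contributes a regular 12-gon of circumradius √(4.5²−3.9²) = 2.245 (perimeter = 2·12·2.245·sin(180°/12) = 13.95 mm); the cone at (14, -2) contributes a regular 12-gon of circumradius 4.634 (interpolated between r1=5 and r2=1 at t=0.091) (perimeter = 2·12·4.634·sin(180°/12) = 28.79 mm); the cube at (12.5, 7.5) is present — its section is the full 30×13.5 rectangle (perimeter 87.00 mm); the r=9.5 sphere at (-3.5, 7) slices to a regular 12-gon of circumradius 9.364 (√(r²−h²) with h=1.6 from center) (perimeter = 2·12·9.364·sin(180°/12) = 58.17 mm); Subtracting the remaining from the first: starting from the r=4.5 sphere, the cone at (14, -2) misses the remaining region (no effect); the 30×13.5 cube at (12.5, 7.5) misses the remaining region (no effect); the r=9.5 sphere at (-3.5, 7) partially overlaps it — only the 12.85 mm² overlap (of its 263.07 mm²) is removed, clipping the outline — boundary = 8.87 mm; the cylinder at (-1, 2) does not reach this height (z outside [2.5, 5.5]); Combining (union): only that combined region is present, so the union is just that shape — boundary = 8.87 mm. So its perimeter = 8.87 mm. Layer 31 (z = 3.72): the sphere: section is a regular 12-gon, circumradius = √(r²−h²) = √(4.5²−0.78²) = 4.432 (perimeter = 2·12·4.432·sin(180°/12) = 27.53 mm); the cone at (14, -2) (r1=5→r2=1) has section circumradius 3.921 here — a regular 12-gon (perimeter = 2·12·3.921·sin(180°/12) = 24.36 mm); the 30×13.5 cube at (12.5, 7.5) contributes its full rectangle (perimeter 87.00 mm); the r=9.5 sphere at (-3.5, 7) contributes a regular 12-gon of circumradius √(9.5²−4.72²) = 8.244 (perimeter = 2·12·8.244·sin(180°/12) = 51.21 mm); Subtracting the remaining from the first: starting from the r=4.5 sphere, the cone at (14, -2) misses the remaining region (no effect); the 30×13.5 cube at (12.5, 7.5) misses the remaining region (no effect); the r=9.5 sphere at (-3.5, 7) partially overlaps it — only the 28.02 mm² overlap (of its 203.91 mm²) is removed, clipping the outline — boundary = 24.43 mm; the r=3 cylinder at (-1, 2) gives a regular 12-gon of circumradius 3 (constant along its height) (perimeter = 2·12·3.000·sin(180°/12) = 18.63 mm); Taking the union: the regions partially overlap (shared area 1.20 mm²), so the edge portions inside another operand are dropped and the merged outline is re-measured after clipping — boundary = 34.61 mm. So its perimeter = 34.61 mm. Layer 31 is larger (34.61 vs 8.87 mm).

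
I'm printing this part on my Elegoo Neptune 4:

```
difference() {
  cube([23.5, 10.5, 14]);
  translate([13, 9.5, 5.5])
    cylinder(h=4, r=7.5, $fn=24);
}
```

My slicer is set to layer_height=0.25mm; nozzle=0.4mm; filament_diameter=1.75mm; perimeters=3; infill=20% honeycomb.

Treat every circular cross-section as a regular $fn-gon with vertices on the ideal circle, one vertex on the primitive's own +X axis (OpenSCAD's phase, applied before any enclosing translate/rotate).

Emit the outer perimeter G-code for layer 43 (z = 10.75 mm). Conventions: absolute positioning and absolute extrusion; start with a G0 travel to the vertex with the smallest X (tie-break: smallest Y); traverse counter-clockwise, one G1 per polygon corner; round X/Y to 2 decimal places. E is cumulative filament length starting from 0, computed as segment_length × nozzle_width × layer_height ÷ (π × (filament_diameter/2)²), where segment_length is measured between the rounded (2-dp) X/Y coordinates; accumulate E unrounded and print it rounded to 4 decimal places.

G0 X0.00 Y0.00 Z10.75
G1 X23.50 Y0.00 E0.9770
G1 X23.50 Y10.50 E1.4136
G1 X0.00 Y10.50 E2.3906
G1 X0.00 Y0.00 E2.8271

At z = 10.75 mm: the cube is present — its section is the full 23.5×10.5 rectangle; the cylinder at (13, 9.5) is not intersected at this z (z outside [5.5, 9.5]); After the difference (first − rest): none of the subtracted shapes is present at this height, so the 23.5×10.5 cube is unchanged — 1 connected region. The outline is a single polygon with 4 vertices. Extrusion per mm of travel: 0.4 × 0.25 / (π × 0.875²) = 0.041575. Accumulating E over each segment gives final E = 2.8271.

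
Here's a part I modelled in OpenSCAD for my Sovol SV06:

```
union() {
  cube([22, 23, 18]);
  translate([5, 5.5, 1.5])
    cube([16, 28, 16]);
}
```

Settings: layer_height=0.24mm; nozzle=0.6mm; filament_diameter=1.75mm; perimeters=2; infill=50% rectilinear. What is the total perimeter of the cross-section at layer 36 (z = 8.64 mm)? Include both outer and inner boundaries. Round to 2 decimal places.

At z = 8.64 mm: the cube (footprint 22×23) is included at this height (perimeter 90.00 mm); the 16×28 cube at (5, 5.5) contributes its full rectangle (perimeter 88.00 mm); Combining (union): the regions partially overlap (shared area 280.00 mm²), so the edge portions inside another operand are dropped and the merged outline is re-measured after clipping — boundary = 111.00 mm. Overall, the cross-section is a single solid region. Total boundary length (outer) = 111.00 mm.

111.00 mm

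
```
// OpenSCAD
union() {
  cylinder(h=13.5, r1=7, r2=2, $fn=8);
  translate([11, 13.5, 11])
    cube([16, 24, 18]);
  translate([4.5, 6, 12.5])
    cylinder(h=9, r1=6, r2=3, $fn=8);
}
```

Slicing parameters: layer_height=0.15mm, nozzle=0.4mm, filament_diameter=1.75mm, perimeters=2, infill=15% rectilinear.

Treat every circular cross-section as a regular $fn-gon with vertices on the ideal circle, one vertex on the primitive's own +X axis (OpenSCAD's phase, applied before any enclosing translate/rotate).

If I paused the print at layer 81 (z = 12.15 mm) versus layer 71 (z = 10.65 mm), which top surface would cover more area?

Layer 81 (z = 12.15): the cone contributes a regular 8-gon of circumradius 2.500 (interpolated between r1=7 and r2=2 at t=0.900) (area = (8/2)·2.500²·sin(360°/8) = 17.68 mm²); the cube at (11, 13.5) (footprint 16×24) is included at this height (area 384.00 mm²); the cone at (4.5, 6) is absent (z outside [12.5, 21.5]); Combining (union): the 2 present regions are separate (no shared area or edge), so areas and boundary lengths simply add and each stays a separate island — area = 401.68 mm². So its area = 401.68 mm². Layer 71 (z = 10.65): the cone (r1=7→r2=2) has section circumradius 3.056 here — a regular 8-gon (area = (8/2)·3.056²·sin(360°/8) = 26.41 mm²); the cube at (11, 13.5) is not intersected at this z (z outside [11, 29]); the cone at (4.5, 6) does not reach this height (z outside [12.5, 21.5]); Merging all regions: only the cone is present, so the union is just that shape — area = 26.41 mm². So its area = 26.41 mm². Layer 81 is larger (401.68 vs 26.41 mm²).

layer 81 (z = 12.15 mm)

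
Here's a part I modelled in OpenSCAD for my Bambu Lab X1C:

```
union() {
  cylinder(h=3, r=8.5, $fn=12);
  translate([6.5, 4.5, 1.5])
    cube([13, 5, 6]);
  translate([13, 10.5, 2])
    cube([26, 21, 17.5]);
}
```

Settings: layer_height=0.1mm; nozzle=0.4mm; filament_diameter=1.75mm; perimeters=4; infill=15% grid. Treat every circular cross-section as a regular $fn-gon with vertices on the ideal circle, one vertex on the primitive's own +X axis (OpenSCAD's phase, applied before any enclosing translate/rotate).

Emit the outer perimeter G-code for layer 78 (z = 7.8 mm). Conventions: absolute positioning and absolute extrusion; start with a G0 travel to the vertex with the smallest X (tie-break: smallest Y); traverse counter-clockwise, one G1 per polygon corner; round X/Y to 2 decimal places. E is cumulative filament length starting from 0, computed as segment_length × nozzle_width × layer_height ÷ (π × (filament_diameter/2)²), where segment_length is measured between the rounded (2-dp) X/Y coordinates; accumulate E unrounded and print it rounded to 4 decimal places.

At z = 7.8 mm: the cylinder does not reach this height (z outside [0, 3]); the cube at (6.5, 4.5) is not intersected at this z (z outside [1.5, 7.5]); the 26×21 cube at (13, 10.5) contributes its full rectangle; Combining (union): only the 26×21 cube at (13, 10.5) is present, so the union is just that shape — 1 connected region. The outline is a single polygon with 4 vertices. Extrusion per mm of travel: 0.4 × 0.1 / (π × 0.875²) = 0.016630. Accumulating E over each segment gives final E = 1.5632.

G0 X13.00 Y10.50 Z7.80
G1 X39.00 Y10.50 E0.4324
G1 X39.00 Y31.50 E0.7816
G1 X13.00 Y31.50 E1.2140
G1 X13.00 Y10.50 E1.5632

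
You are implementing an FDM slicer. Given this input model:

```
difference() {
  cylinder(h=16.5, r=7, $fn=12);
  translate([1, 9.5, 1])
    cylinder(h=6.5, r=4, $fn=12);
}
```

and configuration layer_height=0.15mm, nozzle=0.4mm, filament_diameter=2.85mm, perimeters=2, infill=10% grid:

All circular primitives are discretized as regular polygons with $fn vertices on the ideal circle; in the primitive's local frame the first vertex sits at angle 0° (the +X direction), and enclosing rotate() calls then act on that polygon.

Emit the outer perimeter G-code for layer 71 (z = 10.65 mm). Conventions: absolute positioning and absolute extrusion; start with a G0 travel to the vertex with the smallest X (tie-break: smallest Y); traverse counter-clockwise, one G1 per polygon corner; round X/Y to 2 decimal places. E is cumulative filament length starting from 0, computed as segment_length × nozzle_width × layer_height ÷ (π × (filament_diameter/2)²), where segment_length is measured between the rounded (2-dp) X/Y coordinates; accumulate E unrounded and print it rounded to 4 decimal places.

At z = 10.65 mm: the r=7 cylinder gives a regular 12-gon of circumradius 7 (constant along its height); the cylinder at (1, 9.5) is not intersected at this z (z outside [1, 7.5]); After the difference (first − rest): none of the subtracted shapes is present at this height, so the r=7 cylinder is unchanged — 1 connected region. The outline is a single polygon with 12 vertices. Extrusion per mm of travel: 0.4 × 0.15 / (π × 1.425²) = 0.009405. Accumulating E over each segment gives final E = 0.4089.

G0 X-7.00 Y0.00 Z10.65
G1 X-6.06 Y-3.50 E0.0341
G1 X-3.50 Y-6.06 E0.0681
G1 X0.00 Y-7.00 E0.1022
G1 X3.50 Y-6.06 E0.1363
G1 X6.06 Y-3.50 E0.1704
G1 X7.00 Y0.00 E0.2044
G1 X6.06 Y3.50 E0.2385
G1 X3.50 Y6.06 E0.2726
G1 X0.00 Y7.00 E0.3067
G1 X-3.50 Y6.06 E0.3407
G1 X-6.06 Y3.50 E0.3748
G1 X-7.00 Y0.00 E0.4089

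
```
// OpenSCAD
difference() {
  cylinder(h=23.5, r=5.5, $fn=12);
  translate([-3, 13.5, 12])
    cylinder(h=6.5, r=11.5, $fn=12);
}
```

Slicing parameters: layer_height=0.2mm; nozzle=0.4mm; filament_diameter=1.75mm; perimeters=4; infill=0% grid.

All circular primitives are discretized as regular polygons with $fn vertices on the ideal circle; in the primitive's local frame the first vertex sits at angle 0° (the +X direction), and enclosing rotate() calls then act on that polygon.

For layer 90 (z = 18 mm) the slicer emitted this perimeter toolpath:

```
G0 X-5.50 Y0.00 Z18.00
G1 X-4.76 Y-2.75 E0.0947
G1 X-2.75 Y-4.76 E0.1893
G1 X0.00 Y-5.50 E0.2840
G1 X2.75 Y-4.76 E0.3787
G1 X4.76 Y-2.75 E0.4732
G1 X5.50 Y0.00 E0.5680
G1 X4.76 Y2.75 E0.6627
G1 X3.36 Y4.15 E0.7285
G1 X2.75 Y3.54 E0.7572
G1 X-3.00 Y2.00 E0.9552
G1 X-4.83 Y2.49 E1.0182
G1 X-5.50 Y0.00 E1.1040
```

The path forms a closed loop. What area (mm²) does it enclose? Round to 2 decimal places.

74.41 mm²

Apply the shoelace formula to the sequence of (X, Y) vertices; enclosed area = 74.41 mm².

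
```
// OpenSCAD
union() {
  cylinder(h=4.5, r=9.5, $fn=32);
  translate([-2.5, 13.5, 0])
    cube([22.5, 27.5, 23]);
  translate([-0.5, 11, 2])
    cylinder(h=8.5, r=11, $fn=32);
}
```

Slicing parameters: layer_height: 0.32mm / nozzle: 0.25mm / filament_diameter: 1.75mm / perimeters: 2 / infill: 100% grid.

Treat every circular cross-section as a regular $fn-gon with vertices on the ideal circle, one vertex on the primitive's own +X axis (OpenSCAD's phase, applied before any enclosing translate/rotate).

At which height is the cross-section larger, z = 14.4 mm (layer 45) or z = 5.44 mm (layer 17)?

layer 17 (z = 5.44 mm)

Layer 45 (z = 14.4): the cylinder is absent (z outside [0, 4.5]); the 22.5×27.5 cube at (-2.5, 13.5) contributes its full rectangle (area 618.75 mm²); the cylinder at (-0.5, 11) is not intersected at this z (z outside [2, 10.5]); Combining (union): only the 22.5×27.5 cube at (-2.5, 13.5) is present, so the union is just that shape — area = 618.75 mm². So its area = 618.75 mm². Layer 17 (z = 5.44): the cylinder does not reach this height (z outside [0, 4.5]); the cube at (-2.5, 13.5) is present — its section is the full 22.5×27.5 rectangle (area 618.75 mm²); the cylinder at (-0.5, 11): section is a regular 32-gon, circumradius r=11 (area = (32/2)·11.000²·sin(360°/32) = 377.69 mm²); Taking the union: the regions partially overlap — summed areas 996.44 mm² minus the doubly-counted overlap 84.05 mm² gives 912.40 mm² — area = 912.40 mm². So its area = 912.40 mm². Layer 17 is larger (912.40 vs 618.75 mm²).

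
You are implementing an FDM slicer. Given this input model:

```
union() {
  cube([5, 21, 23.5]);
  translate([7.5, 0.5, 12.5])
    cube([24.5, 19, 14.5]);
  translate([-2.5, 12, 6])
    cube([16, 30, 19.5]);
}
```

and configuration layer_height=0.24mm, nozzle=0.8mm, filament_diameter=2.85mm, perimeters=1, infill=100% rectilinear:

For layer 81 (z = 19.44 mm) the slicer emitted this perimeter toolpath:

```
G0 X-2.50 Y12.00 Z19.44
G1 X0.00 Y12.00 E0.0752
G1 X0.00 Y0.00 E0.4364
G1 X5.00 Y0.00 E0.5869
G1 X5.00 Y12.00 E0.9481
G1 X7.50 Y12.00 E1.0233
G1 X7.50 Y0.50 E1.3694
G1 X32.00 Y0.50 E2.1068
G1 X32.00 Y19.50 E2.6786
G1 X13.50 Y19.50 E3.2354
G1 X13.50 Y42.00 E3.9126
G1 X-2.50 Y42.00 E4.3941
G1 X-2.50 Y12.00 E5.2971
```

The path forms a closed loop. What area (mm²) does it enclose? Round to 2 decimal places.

Apply the shoelace formula to the sequence of (X, Y) vertices; enclosed area = 960.50 mm².

960.50 mm²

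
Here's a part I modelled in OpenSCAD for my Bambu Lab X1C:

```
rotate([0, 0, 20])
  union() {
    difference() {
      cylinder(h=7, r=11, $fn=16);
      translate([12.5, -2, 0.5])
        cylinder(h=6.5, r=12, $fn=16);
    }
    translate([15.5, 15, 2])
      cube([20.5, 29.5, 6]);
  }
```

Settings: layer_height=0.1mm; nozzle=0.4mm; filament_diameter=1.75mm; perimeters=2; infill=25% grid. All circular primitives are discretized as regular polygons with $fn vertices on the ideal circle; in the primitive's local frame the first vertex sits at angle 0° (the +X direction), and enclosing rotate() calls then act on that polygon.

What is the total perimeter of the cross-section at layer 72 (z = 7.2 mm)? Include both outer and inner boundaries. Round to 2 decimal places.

At z = 7.2 mm: the cylinder is not intersected at this z (z outside [0, 7]); the cylinder at (12.5, -2) is not intersected at this z (z outside [0.5, 7]); After the difference (first − rest): the first operand is absent here, so nothing remains; the 20.5×29.5 cube at (15.5, 15) contributes its full rectangle (perimeter 100.00 mm); Combining (union): only the 20.5×29.5 cube at (15.5, 15) is present, so the union is just that shape — boundary = 100.00 mm; (whole slice rotated 20° about Z — lengths, areas and connectivity unchanged). Overall, the cross-section is a single solid region. Total boundary length (outer) = 100.00 mm.

100.00 mm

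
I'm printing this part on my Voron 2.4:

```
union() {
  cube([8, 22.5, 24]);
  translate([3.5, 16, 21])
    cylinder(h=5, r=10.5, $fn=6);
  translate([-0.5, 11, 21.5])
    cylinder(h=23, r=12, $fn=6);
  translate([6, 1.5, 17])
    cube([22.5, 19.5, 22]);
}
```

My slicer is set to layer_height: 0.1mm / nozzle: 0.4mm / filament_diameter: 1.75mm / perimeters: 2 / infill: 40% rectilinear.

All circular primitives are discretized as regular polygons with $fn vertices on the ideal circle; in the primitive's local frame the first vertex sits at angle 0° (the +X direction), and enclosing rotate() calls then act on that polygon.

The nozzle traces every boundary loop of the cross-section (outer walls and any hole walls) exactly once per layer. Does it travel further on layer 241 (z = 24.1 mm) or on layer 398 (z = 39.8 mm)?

Layer 241 (z = 24.1): the cube does not reach this height (z outside [0, 24]); the cylinder at (3.5, 16): section is a regular 6-gon, circumradius r=10.5 (perimeter = 2·6·10.500·sin(180°/6) = 63.00 mm); the r=12 cylinder at (-0.5, 11) contributes a regular 6-gon of circumradius 12 (perimeter = 2·6·12.000·sin(180°/6) = 72.00 mm); the 22.5×19.5 cube at (6, 1.5) contributes its full rectangle (perimeter 84.00 mm); Merging all regions: the regions partially overlap (shared area 289.89 mm²), so the edge portions inside another operand are dropped and the merged outline is re-measured after clipping — boundary = 118.52 mm. So its perimeter = 118.52 mm. Layer 398 (z = 39.8): the cube does not reach this height (z outside [0, 24]); the cylinder at (3.5, 16) is absent (z outside [21, 26]); the r=12 cylinder at (-0.5, 11) contributes a regular 6-gon of circumradius 12 (perimeter = 2·6·12.000·sin(180°/6) = 72.00 mm); the cube at (6, 1.5) does not reach this height (z outside [17, 39]); Combining (union): only the r=12 cylinder at (-0.5, 11) is present, so the union is just that shape — boundary = 72.00 mm. So its perimeter = 72.00 mm. Layer 241 is larger (118.52 vs 72.00 mm).

layer 241 (z = 24.1 mm)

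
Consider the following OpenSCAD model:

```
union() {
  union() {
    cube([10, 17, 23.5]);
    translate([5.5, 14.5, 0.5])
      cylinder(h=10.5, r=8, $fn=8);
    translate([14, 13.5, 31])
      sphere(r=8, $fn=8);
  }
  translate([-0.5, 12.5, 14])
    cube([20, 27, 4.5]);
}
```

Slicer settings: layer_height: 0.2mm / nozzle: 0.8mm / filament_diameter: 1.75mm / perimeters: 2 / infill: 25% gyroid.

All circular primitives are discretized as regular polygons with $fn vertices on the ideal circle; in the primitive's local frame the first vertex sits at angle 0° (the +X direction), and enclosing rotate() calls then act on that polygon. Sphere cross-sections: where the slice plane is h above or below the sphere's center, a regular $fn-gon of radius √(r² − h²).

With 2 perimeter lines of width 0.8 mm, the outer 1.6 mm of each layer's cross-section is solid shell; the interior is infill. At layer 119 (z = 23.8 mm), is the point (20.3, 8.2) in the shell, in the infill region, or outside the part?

outside

At z = 23.8 mm: the cube is not intersected at this z (z outside [0, 23.5]); the cylinder at (5.5, 14.5) is absent (z outside [0.5, 11]); the sphere at (14, 13.5): section is a regular 8-gon, circumradius = √(r²−h²) = √(8²−7.2²) = 3.487; Merging all regions: only the r=8 sphere at (14, 13.5) is present, so the union is just that shape — 1 connected region; the cube at (-0.5, 12.5) is absent (z outside [14, 18.5]); Combining (union): only the result so far is present, so the union is just that shape — 1 connected region. Overall, the cross-section is a single solid region. The nearest boundary edge runs (14.00, 10.01)→(16.47, 11.03); distance from the point to it = 4.77 mm. The point is not inside any of the regions above, so it lies outside the cross-section (4.77 mm from the nearest boundary).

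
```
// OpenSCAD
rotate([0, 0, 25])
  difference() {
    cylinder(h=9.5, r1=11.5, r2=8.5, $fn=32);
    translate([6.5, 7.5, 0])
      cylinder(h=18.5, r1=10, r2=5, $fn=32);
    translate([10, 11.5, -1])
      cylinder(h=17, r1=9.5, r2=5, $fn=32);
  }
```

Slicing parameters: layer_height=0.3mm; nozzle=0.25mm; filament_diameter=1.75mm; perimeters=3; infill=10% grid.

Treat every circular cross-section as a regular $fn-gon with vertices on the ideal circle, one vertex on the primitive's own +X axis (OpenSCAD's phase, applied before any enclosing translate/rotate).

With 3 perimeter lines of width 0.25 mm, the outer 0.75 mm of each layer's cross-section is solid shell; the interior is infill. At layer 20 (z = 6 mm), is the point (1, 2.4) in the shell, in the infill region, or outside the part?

At z = 6 mm: the cone (r1=11.5→r2=8.5) has section circumradius 9.605 here — a regular 32-gon; the cone at (6.5, 7.5) (r1=10→r2=5) has section circumradius 8.378 here — a regular 32-gon; the cone at (10, 11.5): at t=0.412 of its height the radius interpolates to r₁+(r₂−r₁)t = 7.647, giving a regular 32-gon of that circumradius; Taking the first minus the rest: starting from the cone, the cone at (6.5, 7.5) partially overlaps it — only the 83.64 mm² overlap (of its 219.12 mm²) is removed, clipping the outline; the cone at (10, 11.5) misses the remaining region (no effect) — 1 connected region; (rotated 25° about Z; rotation is an isometry so areas/perimeters/island counts are preserved). Overall, the cross-section is a single solid region. Undo the 25° rotation: the query point maps to (1.921, 1.753) in the un-rotated model frame. The nearest boundary edge runs (0.58, 1.58)→(1.85, 0.53); distance from the point to it = 0.99 mm. The point is not inside any of the regions above, so it lies outside the cross-section (0.99 mm from the nearest boundary).

outside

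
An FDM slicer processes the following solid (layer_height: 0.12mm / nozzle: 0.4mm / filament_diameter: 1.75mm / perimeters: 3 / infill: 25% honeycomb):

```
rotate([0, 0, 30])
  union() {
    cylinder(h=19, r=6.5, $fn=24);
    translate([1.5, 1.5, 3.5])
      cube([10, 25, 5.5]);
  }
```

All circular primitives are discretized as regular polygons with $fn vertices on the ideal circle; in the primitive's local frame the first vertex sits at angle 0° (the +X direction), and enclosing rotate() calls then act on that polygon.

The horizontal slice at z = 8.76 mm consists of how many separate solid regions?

1

At z = 8.76 mm: the r=6.5 cylinder gives a regular 24-gon of circumradius 6.5 (constant along its height); the 10×25 cube at (1.5, 1.5) contributes its full rectangle; Merging all regions: the regions partially overlap (shared area 15.85 mm²), so overlapping operands fuse into one piece — 1 connected region; (rotated 30° about Z; rotation is an isometry so areas/perimeters/island counts are preserved). The result has 1 disconnected region.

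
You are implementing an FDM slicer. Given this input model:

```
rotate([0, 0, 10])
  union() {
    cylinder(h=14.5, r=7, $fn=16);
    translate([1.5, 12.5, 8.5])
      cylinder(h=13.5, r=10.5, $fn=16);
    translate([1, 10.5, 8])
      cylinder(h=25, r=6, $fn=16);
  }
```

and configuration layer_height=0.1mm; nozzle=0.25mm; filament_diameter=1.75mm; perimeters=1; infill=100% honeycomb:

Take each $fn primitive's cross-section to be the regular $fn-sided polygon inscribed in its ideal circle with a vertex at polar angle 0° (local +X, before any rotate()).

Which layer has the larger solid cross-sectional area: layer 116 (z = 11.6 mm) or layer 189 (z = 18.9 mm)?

layer 116 (z = 11.6 mm)

Layer 116 (z = 11.6): the cylinder: section is a regular 16-gon, circumradius r=7 (area = (16/2)·7.000²·sin(360°/16) = 150.01 mm²); the r=10.5 cylinder at (1.5, 12.5) gives a regular 16-gon of circumradius 10.5 (constant along its height) (area = (16/2)·10.500²·sin(360°/16) = 337.53 mm²); the r=6 cylinder at (1, 10.5) contributes a regular 16-gon of circumradius 6 (area = (16/2)·6.000²·sin(360°/16) = 110.21 mm²); Combining (union): the regions partially overlap — summed areas 597.75 mm² minus the doubly-counted overlap 147.18 mm² gives 450.58 mm² — area = 450.58 mm²; (whole slice rotated 10° about Z — lengths, areas and connectivity unchanged). So its area = 450.58 mm². Layer 189 (z = 18.9): the cylinder is absent (z outside [0, 14.5]); the r=10.5 cylinder at (1.5, 12.5) contributes a regular 16-gon of circumradius 10.5 (area = (16/2)·10.500²·sin(360°/16) = 337.53 mm²); the r=6 cylinder at (1, 10.5) gives a regular 16-gon of circumradius 6 (constant along its height) (area = (16/2)·6.000²·sin(360°/16) = 110.21 mm²); Taking the union: the r=6 cylinder at (1, 10.5) lies entirely inside the r=10.5 cylinder at (1.5, 12.5), so the union is just the r=10.5 cylinder at (1.5, 12.5) — area = 337.53 mm²; (rotated 10° about Z; rotation is an isometry so areas/perimeters/island counts are preserved). So its area = 337.53 mm². Layer 116 is larger (450.58 vs 337.53 mm²).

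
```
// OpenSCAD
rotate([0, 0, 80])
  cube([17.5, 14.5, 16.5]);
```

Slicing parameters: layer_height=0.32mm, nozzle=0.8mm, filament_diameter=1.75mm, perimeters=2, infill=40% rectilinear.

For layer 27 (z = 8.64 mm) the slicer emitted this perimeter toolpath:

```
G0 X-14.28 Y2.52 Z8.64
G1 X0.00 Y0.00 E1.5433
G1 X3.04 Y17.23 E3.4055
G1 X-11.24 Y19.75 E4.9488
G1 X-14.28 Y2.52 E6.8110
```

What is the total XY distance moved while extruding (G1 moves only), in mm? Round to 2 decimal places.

Sum the Euclidean lengths of each G1 segment: total = 63.99 mm.

63.99 mm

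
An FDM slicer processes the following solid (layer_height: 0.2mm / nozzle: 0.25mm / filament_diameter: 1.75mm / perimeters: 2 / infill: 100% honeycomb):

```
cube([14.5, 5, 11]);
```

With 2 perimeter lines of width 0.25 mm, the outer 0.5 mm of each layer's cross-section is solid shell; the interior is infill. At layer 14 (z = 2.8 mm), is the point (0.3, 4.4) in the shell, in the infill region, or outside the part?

At z = 2.8 mm: the cube (footprint 14.5×5) is included at this height. Overall, the cross-section is a single solid region. The nearest boundary edge runs (0.00, 5.00)→(0.00, 0.00); distance from the point to it = 0.30 mm. The point is inside the cross-section, 0.30 mm from the nearest boundary — within the 0.5 mm shell band (2 × 0.25).

shell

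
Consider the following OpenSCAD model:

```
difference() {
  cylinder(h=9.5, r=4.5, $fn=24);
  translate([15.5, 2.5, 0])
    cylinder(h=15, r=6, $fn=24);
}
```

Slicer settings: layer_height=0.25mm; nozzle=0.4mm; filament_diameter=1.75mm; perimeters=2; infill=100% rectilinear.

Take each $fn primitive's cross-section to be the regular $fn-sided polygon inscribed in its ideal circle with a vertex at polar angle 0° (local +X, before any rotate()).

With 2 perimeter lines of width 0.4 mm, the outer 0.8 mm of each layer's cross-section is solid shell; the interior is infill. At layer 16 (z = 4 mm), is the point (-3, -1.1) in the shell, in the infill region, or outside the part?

infill

At z = 4 mm: the cylinder: section is a regular 24-gon, circumradius r=4.5; the r=6 cylinder at (15.5, 2.5) gives a regular 24-gon of circumradius 6 (constant along its height); Taking the first minus the rest: starting from the r=4.5 cylinder, the r=6 cylinder at (15.5, 2.5) misses the remaining region (no effect) — 1 connected region. Overall, the cross-section is a single solid region. The nearest boundary edge runs (-3.90, -2.25)→(-4.35, -1.16); distance from the point to it = 1.27 mm. The point is inside the cross-section and 1.27 mm from the nearest boundary — more than the 0.8 mm shell width (2 × 0.4), so it's in the infill interior.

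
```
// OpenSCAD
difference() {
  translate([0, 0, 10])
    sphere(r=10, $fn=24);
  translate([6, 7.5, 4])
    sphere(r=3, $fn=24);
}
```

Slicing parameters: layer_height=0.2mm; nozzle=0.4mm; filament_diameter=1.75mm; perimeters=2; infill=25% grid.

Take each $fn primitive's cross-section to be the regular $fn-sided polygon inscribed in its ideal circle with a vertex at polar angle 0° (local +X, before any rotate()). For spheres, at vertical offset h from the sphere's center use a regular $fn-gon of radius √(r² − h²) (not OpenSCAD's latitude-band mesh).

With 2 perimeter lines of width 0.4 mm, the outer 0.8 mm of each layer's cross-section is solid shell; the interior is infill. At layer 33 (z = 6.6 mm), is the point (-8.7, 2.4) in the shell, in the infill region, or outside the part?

At z = 6.6 mm: the r=10 sphere contributes a regular 24-gon of circumradius √(10²−3.4²) = 9.404; the r=3 sphere at (6, 7.5) slices to a regular 24-gon of circumradius 1.497 (√(r²−h²) with h=2.6 from center); Taking the first minus the rest: starting from the r=10 sphere, the r=3 sphere at (6, 7.5) partially overlaps it — only the 2.63 mm² overlap (of its 6.96 mm²) is removed, clipping the outline — 1 connected region. Overall, the cross-section is a single solid region. The nearest boundary edge runs (-9.08, 2.43)→(-8.14, 4.70); distance from the point to it = 0.37 mm. The point is inside the cross-section, 0.37 mm from the nearest boundary — within the 0.8 mm shell band (2 × 0.4).

shell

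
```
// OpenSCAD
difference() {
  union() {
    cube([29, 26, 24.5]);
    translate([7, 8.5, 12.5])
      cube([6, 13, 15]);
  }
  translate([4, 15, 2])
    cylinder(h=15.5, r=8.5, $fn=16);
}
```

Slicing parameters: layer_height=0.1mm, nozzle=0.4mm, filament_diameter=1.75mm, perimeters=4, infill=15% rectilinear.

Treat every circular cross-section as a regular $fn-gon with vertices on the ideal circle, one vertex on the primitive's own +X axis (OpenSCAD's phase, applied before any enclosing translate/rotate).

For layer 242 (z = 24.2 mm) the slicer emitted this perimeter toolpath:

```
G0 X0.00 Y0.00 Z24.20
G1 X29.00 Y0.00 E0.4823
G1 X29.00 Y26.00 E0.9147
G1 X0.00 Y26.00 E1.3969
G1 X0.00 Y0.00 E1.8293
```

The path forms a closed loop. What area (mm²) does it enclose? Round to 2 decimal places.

Apply the shoelace formula to the sequence of (X, Y) vertices; enclosed area = 754.00 mm².

754.00 mm²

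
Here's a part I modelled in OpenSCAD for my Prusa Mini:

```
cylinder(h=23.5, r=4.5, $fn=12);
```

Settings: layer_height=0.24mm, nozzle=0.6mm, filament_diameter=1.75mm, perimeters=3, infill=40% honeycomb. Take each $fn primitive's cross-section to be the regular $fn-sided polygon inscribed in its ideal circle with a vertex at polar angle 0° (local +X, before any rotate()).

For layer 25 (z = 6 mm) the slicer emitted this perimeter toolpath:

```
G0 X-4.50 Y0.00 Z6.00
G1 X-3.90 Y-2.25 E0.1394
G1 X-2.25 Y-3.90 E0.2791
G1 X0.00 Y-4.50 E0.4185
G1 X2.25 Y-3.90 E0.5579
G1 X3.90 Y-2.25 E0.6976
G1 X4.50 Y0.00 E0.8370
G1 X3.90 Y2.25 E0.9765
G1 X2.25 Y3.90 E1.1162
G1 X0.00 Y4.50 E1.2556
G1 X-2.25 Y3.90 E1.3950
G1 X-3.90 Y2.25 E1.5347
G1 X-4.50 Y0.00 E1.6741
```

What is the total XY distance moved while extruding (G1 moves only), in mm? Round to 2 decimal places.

27.96 mm

Sum the Euclidean lengths of each G1 segment: total = 27.96 mm.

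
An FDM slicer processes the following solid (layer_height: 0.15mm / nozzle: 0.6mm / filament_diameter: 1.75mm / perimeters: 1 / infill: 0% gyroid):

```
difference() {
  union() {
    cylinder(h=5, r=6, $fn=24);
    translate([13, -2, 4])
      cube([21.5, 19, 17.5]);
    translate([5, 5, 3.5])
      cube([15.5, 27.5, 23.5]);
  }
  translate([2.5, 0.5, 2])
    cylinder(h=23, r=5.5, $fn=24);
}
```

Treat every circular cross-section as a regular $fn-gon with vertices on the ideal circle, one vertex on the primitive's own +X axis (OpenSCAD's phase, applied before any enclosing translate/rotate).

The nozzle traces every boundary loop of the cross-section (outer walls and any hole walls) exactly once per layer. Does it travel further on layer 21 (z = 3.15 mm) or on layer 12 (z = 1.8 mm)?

Layer 21 (z = 3.15): the cylinder: section is a regular 24-gon, circumradius r=6 (perimeter = 2·24·6.000·sin(180°/24) = 37.59 mm); the cube at (13, -2) does not reach this height (z outside [4, 21.5]); the cube at (5, 5) is not intersected at this z (z outside [3.5, 27]); Taking the union: only the r=6 cylinder is present, so the union is just that shape — boundary = 37.59 mm; the cylinder at (2.5, 0.5): section is a regular 24-gon, circumradius r=5.5 (perimeter = 2·24·5.500·sin(180°/24) = 34.46 mm); Taking the first minus the rest: starting from the result so far, the r=5.5 cylinder at (2.5, 0.5) partially overlaps it — only the 73.40 mm² overlap (of its 93.95 mm²) is removed, clipping the outline — boundary = 40.60 mm. So its perimeter = 40.60 mm. Layer 12 (z = 1.8): the r=6 cylinder gives a regular 24-gon of circumradius 6 (constant along its height) (perimeter = 2·24·6.000·sin(180°/24) = 37.59 mm); the cube at (13, -2) is not intersected at this z (z outside [4, 21.5]); the cube at (5, 5) does not reach this height (z outside [3.5, 27]); Taking the union: only the r=6 cylinder is present, so the union is just that shape — boundary = 37.59 mm; the cylinder at (2.5, 0.5) is absent (z outside [2, 25]); Taking the first minus the rest: none of the subtracted shapes is present at this height, so the result so far is unchanged — boundary = 37.59 mm. So its perimeter = 37.59 mm. Layer 21 is larger (40.60 vs 37.59 mm).

layer 21 (z = 3.15 mm)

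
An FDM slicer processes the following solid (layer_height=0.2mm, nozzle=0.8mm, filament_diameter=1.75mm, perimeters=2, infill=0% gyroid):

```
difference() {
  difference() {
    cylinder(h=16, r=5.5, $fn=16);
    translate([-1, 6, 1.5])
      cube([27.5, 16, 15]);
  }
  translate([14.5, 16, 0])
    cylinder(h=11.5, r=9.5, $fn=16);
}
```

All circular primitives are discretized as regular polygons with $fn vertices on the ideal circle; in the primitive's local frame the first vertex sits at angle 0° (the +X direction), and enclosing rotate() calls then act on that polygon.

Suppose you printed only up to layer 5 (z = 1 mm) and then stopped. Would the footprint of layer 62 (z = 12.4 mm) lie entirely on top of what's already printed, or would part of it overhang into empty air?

Compare the two slices. At z = 1: the r=5.5 cylinder gives a regular 16-gon of circumradius 5.5 (constant along its height) (area = (16/2)·5.500²·sin(360°/16) = 92.61 mm²); the cube at (-1, 6) does not reach this height (z outside [1.5, 16.5]); After the difference (first − rest): none of the subtracted shapes is present at this height, so the r=5.5 cylinder is unchanged — area = 92.61 mm²; the cylinder at (14.5, 16): section is a regular 16-gon, circumradius r=9.5 (area = (16/2)·9.500²·sin(360°/16) = 276.30 mm²); After the difference (first − rest): starting from that combined region (92.61 mm²), the r=9.5 cylinder at (14.5, 16) misses the remaining region (no effect) — area = 92.61 mm². At z = 12.4: the r=5.5 cylinder gives a regular 16-gon of circumradius 5.5 (constant along its height) (area = (16/2)·5.500²·sin(360°/16) = 92.61 mm²); the cube at (-1, 6) is present — its section is the full 27.5×16 rectangle (area 440.00 mm²); Subtracting the remaining from the first: starting from the r=5.5 cylinder (92.61 mm²), the 27.5×16 cube at (-1, 6) misses the remaining region (no effect) — area = 92.61 mm²; the cylinder at (14.5, 16) does not reach this height (z outside [0, 11.5]); After the difference (first − rest): none of the subtracted shapes is present at this height, so that combined region is unchanged — area = 92.61 mm². Checking containment: the cross-section at z = 12.4 is a subset of the cross-section at z = 1.

entirely on top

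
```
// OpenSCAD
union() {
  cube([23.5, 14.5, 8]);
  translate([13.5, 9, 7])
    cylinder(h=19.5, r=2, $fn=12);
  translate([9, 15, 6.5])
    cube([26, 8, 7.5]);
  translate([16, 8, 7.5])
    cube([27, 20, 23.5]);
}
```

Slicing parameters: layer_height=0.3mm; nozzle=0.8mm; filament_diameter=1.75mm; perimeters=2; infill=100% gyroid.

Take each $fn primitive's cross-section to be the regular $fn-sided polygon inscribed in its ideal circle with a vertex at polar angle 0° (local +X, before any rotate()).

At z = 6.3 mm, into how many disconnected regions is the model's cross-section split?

1

At z = 6.3 mm: the 23.5×14.5 cube contributes its full rectangle; the cylinder at (13.5, 9) does not reach this height (z outside [7, 26.5]); the cube at (9, 15) does not reach this height (z outside [6.5, 14]); the cube at (16, 8) is not intersected at this z (z outside [7.5, 31]); Combining (union): only the 23.5×14.5 cube is present, so the union is just that shape — 1 connected region. The result has 1 disconnected region.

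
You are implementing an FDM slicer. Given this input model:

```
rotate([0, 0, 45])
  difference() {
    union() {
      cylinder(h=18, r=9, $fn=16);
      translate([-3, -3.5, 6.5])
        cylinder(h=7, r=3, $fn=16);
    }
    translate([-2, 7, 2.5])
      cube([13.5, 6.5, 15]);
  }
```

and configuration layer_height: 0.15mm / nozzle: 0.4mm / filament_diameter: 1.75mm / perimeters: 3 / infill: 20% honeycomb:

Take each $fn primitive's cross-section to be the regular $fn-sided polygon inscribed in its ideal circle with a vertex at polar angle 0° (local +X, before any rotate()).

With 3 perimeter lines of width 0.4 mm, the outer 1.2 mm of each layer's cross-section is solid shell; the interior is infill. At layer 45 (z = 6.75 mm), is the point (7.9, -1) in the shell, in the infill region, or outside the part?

shell

At z = 6.75 mm: the r=9 cylinder contributes a regular 16-gon of circumradius 9; the r=3 cylinder at (-3, -3.5) contributes a regular 16-gon of circumradius 3; Taking the union: the r=3 cylinder at (-3, -3.5) lies entirely inside the r=9 cylinder, so the union is just the r=9 cylinder — 1 connected region; the cube at (-2, 7) is present — its section is the full 13.5×6.5 rectangle; After the difference (first − rest): starting from the result so far, the 13.5×6.5 cube at (-2, 7) partially overlaps it — only the 10.60 mm² overlap (of its 87.75 mm²) is removed, clipping the outline — 1 connected region; (rotated 45° about Z; rotation is an isometry so areas/perimeters/island counts are preserved). Overall, the cross-section is a single solid region. Undo the 45° rotation: the query point maps to (4.879, -6.293) in the un-rotated model frame. The nearest boundary edge runs (6.36, -6.36)→(3.44, -8.31); distance from the point to it = 0.88 mm. The point is inside the cross-section, 0.88 mm from the nearest boundary — within the 1.2 mm shell band (3 × 0.4).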